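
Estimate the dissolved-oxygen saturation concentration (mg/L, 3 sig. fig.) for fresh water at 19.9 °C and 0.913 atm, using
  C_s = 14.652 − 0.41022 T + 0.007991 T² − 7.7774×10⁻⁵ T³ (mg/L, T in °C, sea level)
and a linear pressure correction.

At sea level: C_s = 14.652 − 0.41022×19.9 + 0.007991×19.9² − 7.7774×10⁻⁵×19.9³ = 9.040 mg/L.
Pressure correction: C_s' = 9.040 × 0.913 = 8.254 mg/L.

C_s ≈ 8.25 mg/L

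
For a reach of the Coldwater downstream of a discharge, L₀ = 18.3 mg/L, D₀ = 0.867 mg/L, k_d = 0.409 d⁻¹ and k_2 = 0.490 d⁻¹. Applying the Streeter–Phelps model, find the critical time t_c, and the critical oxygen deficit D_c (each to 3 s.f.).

At the critical point dD/dt = 0, so k_d L₀ e^(−k_d t) = k_2 D. Substituting D(t) from the Streeter–Phelps equation and solving for t gives
t_c = ln[(k_2/k_d)(1 − D₀(k_2−k_d)/(k_d L₀))] / (k_2−k_d).
Here k_2−k_d = 0.08100 d⁻¹ and 1 − D₀(k_2−k_d)/(k_d L₀) = 1 − 0.867×0.08100/(0.409×18.3) = 0.9906, so
t_c = ln(1.198 × 0.9906) / 0.08100 = 0.1713 / 0.08100 = 2.114 d.
L(t_c) = L₀ e^(−k_d t_c) = 18.3 × 0.4211 = 7.707 mg/L, and at the critical point k_2 D_c = k_d L, so D_c = (0.409/0.490) × 7.707 = 6.433 mg/L.

t_c ≈ 2.11 d; D_c ≈ 6.43 mg/L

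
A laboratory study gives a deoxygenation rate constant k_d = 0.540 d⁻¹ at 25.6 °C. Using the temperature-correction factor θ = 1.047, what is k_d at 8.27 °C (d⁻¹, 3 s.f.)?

k_d(T₂) = k_d(T₁) · θ^(T₂−T₁) = 0.540 × 1.047^(8.27−25.6)
= 0.540 × 1.047^-17.3 = 0.540 × 0.4512 = 0.2436 d⁻¹.

k_d ≈ 0.244 d⁻¹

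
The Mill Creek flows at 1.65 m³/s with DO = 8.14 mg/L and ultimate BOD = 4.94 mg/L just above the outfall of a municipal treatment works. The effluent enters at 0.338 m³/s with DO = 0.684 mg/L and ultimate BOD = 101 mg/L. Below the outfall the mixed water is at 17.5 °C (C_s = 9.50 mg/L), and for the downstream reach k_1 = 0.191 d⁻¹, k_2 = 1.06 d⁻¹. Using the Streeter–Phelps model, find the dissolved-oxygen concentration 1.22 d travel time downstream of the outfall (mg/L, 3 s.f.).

Mixed DO = (1.65×8.14 + 0.338×0.684)/(1.65+0.338) = 13.66/1.988 = 6.872 mg/L.
Mixed L₀ = (1.65×4.94 + 0.338×101)/(1.988) = 42.29/1.988 = 21.27 mg/L.
Initial deficit D₀ = C_s − DO₀ = 9.50 − 6.872 = 2.628 mg/L.
D(1.22) = [0.191×21.27/(1.06−0.191)](e^(−0.191×1.22) − e^(−1.06×1.22)) + 2.628 e^(−1.06×1.22)
= 4.675 × (0.7921 − 0.2744) + 2.628 × 0.2744 = 3.142 mg/L.
DO = 9.50 − 3.142 = 6.358 mg/L.

DO ≈ 6.36 mg/L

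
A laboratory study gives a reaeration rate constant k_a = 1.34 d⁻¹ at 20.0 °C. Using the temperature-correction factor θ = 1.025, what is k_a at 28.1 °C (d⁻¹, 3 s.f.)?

k_a ≈ 1.64 d⁻¹

k_a(T₂) = k_a(T₁) · θ^(T₂−T₁) = 1.34 × 1.025^(28.1−20.0)
= 1.34 × 1.025^8.10 = 1.34 × 1.221 = 1.637 d⁻¹.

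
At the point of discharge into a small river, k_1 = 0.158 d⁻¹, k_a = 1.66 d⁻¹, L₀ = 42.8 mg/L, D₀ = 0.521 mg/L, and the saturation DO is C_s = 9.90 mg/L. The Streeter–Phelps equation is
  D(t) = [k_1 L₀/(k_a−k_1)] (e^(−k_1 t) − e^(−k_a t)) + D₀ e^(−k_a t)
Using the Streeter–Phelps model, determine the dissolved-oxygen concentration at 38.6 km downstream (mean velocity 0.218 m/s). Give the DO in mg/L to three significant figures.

DO ≈ 6.78 mg/L

Travel time t = x/v = 38.6 km / (0.218 m/s) = 38600 m / 0.218 m/s = 177100 s = 2.049 d.
k_1 L₀/(k_a−k_1) = 0.158×42.8/(1.66−0.158) = 6.762/1.502 = 4.502 mg/L.
e^(−k_1 t) = e^(−0.158×2.049) = 0.7234; e^(−k_a t) = e^(−1.66×2.049) = 0.03331.
D = 4.502 × (0.7234 − 0.03331) + 0.521 × 0.03331 = 3.107 + 0.01735 = 3.124 mg/L.
DO = C_s − D = 9.90 − 3.124 = 6.776 mg/L.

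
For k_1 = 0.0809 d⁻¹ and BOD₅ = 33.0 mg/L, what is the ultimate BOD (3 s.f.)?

BOD₅ = L₀(1 − e^(−5k_1)) ⇒ L₀ = BOD₅ / (1 − e^(−5×0.0809))
= 33.0 / (1 − 0.6673) = 33.0 / 0.3327 = 99.19 mg/L.

L₀ ≈ 99.2 mg/L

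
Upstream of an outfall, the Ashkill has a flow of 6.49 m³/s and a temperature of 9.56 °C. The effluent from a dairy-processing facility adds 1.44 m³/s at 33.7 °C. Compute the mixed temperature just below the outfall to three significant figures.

13.9 °C

Flow-weighted mixing: C = (Q_r C_r + Q_w C_w)/(Q_r + Q_w)
= (6.49×9.56 + 1.44×33.7)/(6.49 + 1.44) = 110.6/7.930 = 13.94 °C.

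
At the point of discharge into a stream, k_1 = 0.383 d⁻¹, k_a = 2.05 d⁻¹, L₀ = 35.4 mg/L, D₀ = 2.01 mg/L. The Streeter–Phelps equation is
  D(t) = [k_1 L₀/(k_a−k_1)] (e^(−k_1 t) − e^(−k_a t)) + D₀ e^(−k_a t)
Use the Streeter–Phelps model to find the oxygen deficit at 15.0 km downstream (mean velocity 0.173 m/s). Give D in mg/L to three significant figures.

Travel time t = x/v = 15.0 km / (0.173 m/s) = 15000 m / 0.173 m/s = 86710 s = 1.004 d.
k_1 L₀/(k_a−k_1) = 0.383×35.4/(2.05−0.383) = 13.56/1.667 = 8.133 mg/L.
e^(−k_1 t) = e^(−0.383×1.004) = 0.6809; e^(−k_a t) = e^(−2.05×1.004) = 0.1278.
D = 8.133 × (0.6809 − 0.1278) + 2.01 × 0.1278 = 4.498 + 0.2569 = 4.755 mg/L.

D ≈ 4.76 mg/L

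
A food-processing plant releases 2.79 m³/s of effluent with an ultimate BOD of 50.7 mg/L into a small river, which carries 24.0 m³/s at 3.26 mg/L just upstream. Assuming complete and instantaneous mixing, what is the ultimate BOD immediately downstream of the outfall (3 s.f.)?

Flow-weighted mixing: C = (Q_r C_r + Q_w C_w)/(Q_r + Q_w)
= (24.0×3.26 + 2.79×50.7)/(24.0 + 2.79) = 219.7/26.79 = 8.201 mg/L.

8.20 mg/L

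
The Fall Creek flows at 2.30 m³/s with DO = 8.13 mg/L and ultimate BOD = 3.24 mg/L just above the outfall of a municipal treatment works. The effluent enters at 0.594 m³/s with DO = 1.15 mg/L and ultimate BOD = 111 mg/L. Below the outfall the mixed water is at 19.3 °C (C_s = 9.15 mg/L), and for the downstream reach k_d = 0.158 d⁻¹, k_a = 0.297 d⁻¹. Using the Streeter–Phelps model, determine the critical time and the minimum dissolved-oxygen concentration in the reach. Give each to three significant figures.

t_c ≈ 3.90 d; minimum DO ≈ 1.87 mg/L

Mixed DO = (2.30×8.13 + 0.594×1.15)/(2.30+0.594) = 19.38/2.894 = 6.697 mg/L.
Mixed L₀ = (2.30×3.24 + 0.594×111)/(2.894) = 73.39/2.894 = 25.36 mg/L.
Initial deficit D₀ = C_s − DO₀ = 9.15 − 6.697 = 2.453 mg/L.
t_c = (1/0.1390) ln[(0.297/0.158)(1 − 2.453×0.1390/(0.158×25.36))] = 7.194 × ln(1.720) = 3.901 d.
D_c = (0.158/0.297) × 25.36 × e^(−0.158×3.901) = 0.5320 × 25.36 × 0.5399 = 7.284 mg/L.
Minimum DO = 9.15 − 7.284 = 1.866 mg/L.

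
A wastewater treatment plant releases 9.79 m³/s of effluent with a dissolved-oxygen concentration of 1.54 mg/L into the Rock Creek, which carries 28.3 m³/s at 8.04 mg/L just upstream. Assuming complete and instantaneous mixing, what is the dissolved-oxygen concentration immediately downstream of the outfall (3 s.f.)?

6.37 mg/L

Flow-weighted mixing: C = (Q_r C_r + Q_w C_w)/(Q_r + Q_w)
= (28.3×8.04 + 9.79×1.54)/(28.3 + 9.79) = 242.6/38.09 = 6.369 mg/L.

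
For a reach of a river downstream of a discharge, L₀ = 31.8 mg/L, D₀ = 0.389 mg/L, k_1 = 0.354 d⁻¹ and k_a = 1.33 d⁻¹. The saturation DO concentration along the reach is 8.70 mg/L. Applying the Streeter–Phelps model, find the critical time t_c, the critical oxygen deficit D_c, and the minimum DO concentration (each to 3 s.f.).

t_c ≈ 1.32 d; D_c ≈ 5.30 mg/L; min DO ≈ 3.40 mg/L

At the critical point dD/dt = 0, so k_1 L₀ e^(−k_1 t) = k_a D. Substituting D(t) from the Streeter–Phelps equation and solving for t gives
t_c = ln[(k_a/k_1)(1 − D₀(k_a−k_1)/(k_1 L₀))] / (k_a−k_1).
Here k_a−k_1 = 0.9760 d⁻¹ and 1 − D₀(k_a−k_1)/(k_1 L₀) = 1 − 0.389×0.9760/(0.354×31.8) = 0.9663, so
t_c = ln(3.757 × 0.9663) / 0.9760 = 1.289 / 0.9760 = 1.321 d.
L(t_c) = L₀ e^(−k_1 t_c) = 31.8 × 0.6265 = 19.92 mg/L, and at the critical point k_a D_c = k_1 L, so D_c = (0.354/1.33) × 19.92 = 5.303 mg/L.
Minimum DO = C_s − D_c = 8.70 − 5.303 = 3.397 mg/L.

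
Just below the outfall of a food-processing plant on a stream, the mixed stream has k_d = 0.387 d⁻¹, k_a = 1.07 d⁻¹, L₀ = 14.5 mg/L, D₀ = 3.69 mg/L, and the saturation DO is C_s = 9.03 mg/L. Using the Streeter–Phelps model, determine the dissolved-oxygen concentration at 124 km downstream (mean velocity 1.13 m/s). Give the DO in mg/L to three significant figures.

DO ≈ 5.17 mg/L

Travel time t = x/v = 124 km / (1.13 m/s) = 124000 m / 1.13 m/s = 109700 s = 1.270 d.
k_d L₀/(k_a−k_d) = 0.387×14.5/(1.07−0.387) = 5.612/0.6830 = 8.216 mg/L.
e^(−k_d t) = e^(−0.387×1.270) = 0.6117; e^(−k_a t) = e^(−1.07×1.270) = 0.2569.
D = 8.216 × (0.6117 − 0.2569) + 3.69 × 0.2569 = 2.915 + 0.9480 = 3.863 mg/L.
DO = C_s − D = 9.03 − 3.863 = 5.167 mg/L.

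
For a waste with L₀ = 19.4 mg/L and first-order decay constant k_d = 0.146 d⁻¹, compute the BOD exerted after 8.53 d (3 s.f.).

y_t = L₀(1 − e^(−k_d t)) = 19.4 × (1 − e^(−0.146×8.53))
= 19.4 × (1 − 0.2878) = 19.4 × 0.7122 = 13.82 mg/L.

y ≈ 13.8 mg/L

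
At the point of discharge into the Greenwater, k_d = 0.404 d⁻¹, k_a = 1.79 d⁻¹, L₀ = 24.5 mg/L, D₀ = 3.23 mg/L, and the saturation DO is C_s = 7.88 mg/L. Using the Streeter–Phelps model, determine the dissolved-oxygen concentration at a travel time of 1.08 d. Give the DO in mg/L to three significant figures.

DO ≈ 3.83 mg/L

k_d L₀/(k_a−k_d) = 0.404×24.5/(1.79−0.404) = 9.898/1.386 = 7.141 mg/L.
e^(−k_d t) = e^(−0.404×1.080) = 0.6464; e^(−k_a t) = e^(−1.79×1.080) = 0.1447.
D = 7.141 × (0.6464 − 0.1447) + 3.23 × 0.1447 = 3.583 + 0.4673 = 4.050 mg/L.
DO = C_s − D = 7.88 − 4.050 = 3.830 mg/L.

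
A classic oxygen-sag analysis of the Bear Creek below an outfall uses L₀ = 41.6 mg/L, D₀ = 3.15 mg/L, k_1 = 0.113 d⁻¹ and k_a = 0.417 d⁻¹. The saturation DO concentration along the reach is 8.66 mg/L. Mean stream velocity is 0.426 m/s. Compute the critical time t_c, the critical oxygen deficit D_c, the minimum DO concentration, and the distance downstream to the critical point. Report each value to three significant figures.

At the critical point dD/dt = 0, so k_1 L₀ e^(−k_1 t) = k_a D. Substituting D(t) from the Streeter–Phelps equation and solving for t gives
t_c = ln[(k_a/k_1)(1 − D₀(k_a−k_1)/(k_1 L₀))] / (k_a−k_1).
Here k_a−k_1 = 0.3040 d⁻¹ and 1 − D₀(k_a−k_1)/(k_1 L₀) = 1 − 3.15×0.3040/(0.113×41.6) = 0.7963, so
t_c = ln(3.690 × 0.7963) / 0.3040 = 1.078 / 0.3040 = 3.546 d.
L(t_c) = L₀ e^(−k_1 t_c) = 41.6 × 0.6699 = 27.87 mg/L, and at the critical point k_a D_c = k_1 L, so D_c = (0.113/0.417) × 27.87 = 7.551 mg/L.
Minimum DO = C_s − D_c = 8.66 − 7.551 = 1.109 mg/L.
x_c = v t_c = 0.426 m/s × 3.546 d × 86400 s/d = 130500 m ≈ 131 km.

t_c ≈ 3.55 d; D_c ≈ 7.55 mg/L; min DO ≈ 1.11 mg/L; x_c ≈ 131 km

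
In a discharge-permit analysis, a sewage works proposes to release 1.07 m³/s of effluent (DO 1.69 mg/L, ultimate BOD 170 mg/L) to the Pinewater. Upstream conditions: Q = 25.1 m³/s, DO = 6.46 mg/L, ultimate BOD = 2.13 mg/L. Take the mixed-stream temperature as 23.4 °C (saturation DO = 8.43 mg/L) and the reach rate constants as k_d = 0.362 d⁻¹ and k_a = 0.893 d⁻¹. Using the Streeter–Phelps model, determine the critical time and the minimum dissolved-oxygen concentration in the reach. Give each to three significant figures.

Mixed DO = (25.1×6.46 + 1.07×1.69)/(25.1+1.07) = 164.0/26.17 = 6.265 mg/L.
Mixed L₀ = (25.1×2.13 + 1.07×170)/(26.17) = 235.4/26.17 = 8.994 mg/L.
Initial deficit D₀ = C_s − DO₀ = 8.43 − 6.265 = 2.165 mg/L.
t_c = (1/0.5310) ln[(0.893/0.362)(1 − 2.165×0.5310/(0.362×8.994))] = 1.883 × ln(1.596) = 0.8801 d.
D_c = (0.362/0.893) × 8.994 × e^(−0.362×0.8801) = 0.4054 × 8.994 × 0.7272 = 2.651 mg/L.
Minimum DO = 8.43 − 2.651 = 5.779 mg/L.

t_c ≈ 0.880 d; minimum DO ≈ 5.78 mg/L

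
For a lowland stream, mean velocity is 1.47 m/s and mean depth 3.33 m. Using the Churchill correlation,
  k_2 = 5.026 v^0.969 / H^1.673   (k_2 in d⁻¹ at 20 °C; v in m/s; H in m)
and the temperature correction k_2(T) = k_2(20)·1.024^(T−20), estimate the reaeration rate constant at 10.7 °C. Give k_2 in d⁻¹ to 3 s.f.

k_2(20) = 5.026 × 1.47^0.969 / 3.33^1.673 = 5.026 × 1.453 / 7.483 = 0.9757 d⁻¹.
k_2(10.7) = 0.9757 × 1.024^(10.7−20) = 0.9757 × 0.8021 = 0.7826 d⁻¹.

k_2 ≈ 0.783 d⁻¹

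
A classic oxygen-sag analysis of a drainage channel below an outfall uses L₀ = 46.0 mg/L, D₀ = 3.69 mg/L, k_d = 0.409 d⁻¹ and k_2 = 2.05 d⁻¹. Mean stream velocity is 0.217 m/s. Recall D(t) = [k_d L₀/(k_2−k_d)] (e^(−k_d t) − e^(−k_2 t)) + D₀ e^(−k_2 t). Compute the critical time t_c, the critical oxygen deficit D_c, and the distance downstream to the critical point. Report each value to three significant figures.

t_c ≈ 0.746 d; D_c ≈ 6.77 mg/L; x_c ≈ 14.0 km

At the critical point dD/dt = 0, so k_d L₀ e^(−k_d t) = k_2 D. Substituting D(t) from the Streeter–Phelps equation and solving for t gives
t_c = ln[(k_2/k_d)(1 − D₀(k_2−k_d)/(k_d L₀))] / (k_2−k_d).
Here k_2−k_d = 1.641 d⁻¹ and 1 − D₀(k_2−k_d)/(k_d L₀) = 1 − 3.69×1.641/(0.409×46.0) = 0.6781, so
t_c = ln(5.012 × 0.6781) / 1.641 = 1.223 / 1.641 = 0.7456 d.
D_c = (k_d/k_2) L₀ e^(−k_d t_c) = (0.409/2.05) × 46.0 × e^(−0.409×0.7456) = 0.1995 × 46.0 × 0.7372 = 6.765 mg/L.
x_c = v t_c = 0.217 m/s × 0.7456 d × 86400 s/d = 13980 m ≈ 14.0 km.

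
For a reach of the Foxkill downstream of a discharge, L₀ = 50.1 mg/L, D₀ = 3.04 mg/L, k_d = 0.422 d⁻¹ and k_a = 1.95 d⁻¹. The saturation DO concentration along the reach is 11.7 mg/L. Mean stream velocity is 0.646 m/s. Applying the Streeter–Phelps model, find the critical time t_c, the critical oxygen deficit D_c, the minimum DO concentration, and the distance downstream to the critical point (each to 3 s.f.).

With k_a/k_d = 4.621 and 1 − D₀(k_a−k_d)/(k_d L₀) = 0.7803,
t_c = ln(4.621 × 0.7803) / (1.95 − 0.422) = ln(3.606) / 1.528 = 1.282/1.528 = 0.8393 d.
L(t_c) = L₀ e^(−k_d t_c) = 50.1 × 0.7017 = 35.16 mg/L, and at the critical point k_a D_c = k_d L, so D_c = (0.422/1.95) × 35.16 = 7.608 mg/L.
Minimum DO = C_s − D_c = 11.7 − 7.608 = 4.092 mg/L.
x_c = v t_c = 0.646 m/s × 0.8393 d × 86400 s/d = 46850 m ≈ 46.8 km.

t_c ≈ 0.839 d; D_c ≈ 7.61 mg/L; min DO ≈ 4.09 mg/L; x_c ≈ 46.8 km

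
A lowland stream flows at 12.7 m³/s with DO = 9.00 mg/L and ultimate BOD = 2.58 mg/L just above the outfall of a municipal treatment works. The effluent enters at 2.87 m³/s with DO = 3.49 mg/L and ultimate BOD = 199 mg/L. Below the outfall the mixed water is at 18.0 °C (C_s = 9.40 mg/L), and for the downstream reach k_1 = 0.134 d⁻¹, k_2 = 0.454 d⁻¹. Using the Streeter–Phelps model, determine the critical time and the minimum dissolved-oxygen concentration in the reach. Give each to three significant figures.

Mixed DO = (12.7×9.00 + 2.87×3.49)/(12.7+2.87) = 124.3/15.57 = 7.984 mg/L.
Mixed L₀ = (12.7×2.58 + 2.87×199)/(15.57) = 603.9/15.57 = 38.79 mg/L.
Initial deficit D₀ = C_s − DO₀ = 9.40 − 7.984 = 1.416 mg/L.
t_c = (1/0.3200) ln[(0.454/0.134)(1 − 1.416×0.3200/(0.134×38.79))] = 3.125 × ln(3.093) = 3.528 d.
D_c = (0.134/0.454) × 38.79 × e^(−0.134×3.528) = 0.2952 × 38.79 × 0.6233 = 7.135 mg/L.
Minimum DO = 9.40 − 7.135 = 2.265 mg/L.

t_c ≈ 3.53 d; minimum DO ≈ 2.27 mg/L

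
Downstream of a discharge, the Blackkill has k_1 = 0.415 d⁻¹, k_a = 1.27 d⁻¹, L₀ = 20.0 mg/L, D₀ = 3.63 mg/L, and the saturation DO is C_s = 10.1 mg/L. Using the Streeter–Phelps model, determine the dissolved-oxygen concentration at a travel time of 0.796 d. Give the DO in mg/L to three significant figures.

k_1 L₀/(k_a−k_1) = 0.415×20.0/(1.27−0.415) = 8.300/0.8550 = 9.708 mg/L.
e^(−k_1 t) = e^(−0.415×0.7960) = 0.7187; e^(−k_a t) = e^(−1.27×0.7960) = 0.3639.
D = 9.708 × (0.7187 − 0.3639) + 3.63 × 0.3639 = 3.444 + 1.321 = 4.765 mg/L.
DO = C_s − D = 10.1 − 4.765 = 5.335 mg/L.

DO ≈ 5.33 mg/L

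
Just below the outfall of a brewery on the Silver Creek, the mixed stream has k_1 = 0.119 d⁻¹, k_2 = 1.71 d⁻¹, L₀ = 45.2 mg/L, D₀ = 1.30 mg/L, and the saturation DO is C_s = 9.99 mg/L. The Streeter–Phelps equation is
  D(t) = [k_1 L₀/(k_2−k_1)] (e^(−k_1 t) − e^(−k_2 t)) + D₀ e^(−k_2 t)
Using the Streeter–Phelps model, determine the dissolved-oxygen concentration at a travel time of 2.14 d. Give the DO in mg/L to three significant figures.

DO ≈ 7.42 mg/L

k_1 L₀/(k_2−k_1) = 0.119×45.2/(1.71−0.119) = 5.379/1.591 = 3.381 mg/L.
e^(−k_1 t) = e^(−0.119×2.140) = 0.7752; e^(−k_2 t) = e^(−1.71×2.140) = 0.02575.
D = 3.381 × (0.7752 − 0.02575) + 1.30 × 0.02575 = 2.534 + 0.03347 = 2.567 mg/L.
DO = C_s − D = 9.99 − 2.567 = 7.423 mg/L.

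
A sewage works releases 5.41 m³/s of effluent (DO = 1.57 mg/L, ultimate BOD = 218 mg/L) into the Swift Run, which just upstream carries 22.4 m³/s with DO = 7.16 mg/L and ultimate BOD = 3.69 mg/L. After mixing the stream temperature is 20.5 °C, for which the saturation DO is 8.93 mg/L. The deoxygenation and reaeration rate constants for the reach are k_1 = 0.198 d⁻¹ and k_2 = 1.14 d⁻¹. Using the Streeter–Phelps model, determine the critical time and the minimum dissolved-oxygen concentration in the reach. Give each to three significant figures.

Mixed DO = (22.4×7.16 + 5.41×1.57)/(22.4+5.41) = 168.9/27.81 = 6.073 mg/L.
Mixed L₀ = (22.4×3.69 + 5.41×218)/(27.81) = 1262/27.81 = 45.38 mg/L.
Initial deficit D₀ = C_s − DO₀ = 8.93 − 6.073 = 2.857 mg/L.
t_c = (1/0.9420) ln[(1.14/0.198)(1 − 2.857×0.9420/(0.198×45.38))] = 1.062 × ln(4.033) = 1.480 d.
D_c = (0.198/1.14) × 45.38 × e^(−0.198×1.480) = 0.1737 × 45.38 × 0.7459 = 5.879 mg/L.
Minimum DO = 8.93 − 5.879 = 3.051 mg/L.

t_c ≈ 1.48 d; minimum DO ≈ 3.05 mg/L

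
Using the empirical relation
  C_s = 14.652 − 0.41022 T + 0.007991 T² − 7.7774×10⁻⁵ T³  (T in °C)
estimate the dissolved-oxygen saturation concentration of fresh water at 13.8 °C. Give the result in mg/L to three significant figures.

C_s ≈ 10.3 mg/L

C_s = 14.652 − 0.41022×13.8 + 0.007991×13.8² − 7.7774×10⁻⁵×13.8³ = 10.31 mg/L.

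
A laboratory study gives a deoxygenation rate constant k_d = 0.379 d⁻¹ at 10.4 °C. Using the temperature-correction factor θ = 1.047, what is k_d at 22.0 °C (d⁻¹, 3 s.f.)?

k_d ≈ 0.646 d⁻¹

k_d(T₂) = k_d(T₁) · θ^(T₂−T₁) = 0.379 × 1.047^(22.0−10.4)
= 0.379 × 1.047^11.6 = 0.379 × 1.704 = 0.6457 d⁻¹.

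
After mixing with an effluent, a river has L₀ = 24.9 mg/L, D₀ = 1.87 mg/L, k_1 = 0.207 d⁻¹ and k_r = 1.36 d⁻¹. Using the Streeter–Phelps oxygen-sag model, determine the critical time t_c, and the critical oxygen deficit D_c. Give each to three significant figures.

t_c ≈ 1.16 d; D_c ≈ 2.98 mg/L

At the critical point dD/dt = 0, so k_1 L₀ e^(−k_1 t) = k_r D. Substituting D(t) from the Streeter–Phelps equation and solving for t gives
t_c = ln[(k_r/k_1)(1 − D₀(k_r−k_1)/(k_1 L₀))] / (k_r−k_1).
Here k_r−k_1 = 1.153 d⁻¹ and 1 − D₀(k_r−k_1)/(k_1 L₀) = 1 − 1.87×1.153/(0.207×24.9) = 0.5817, so
t_c = ln(6.570 × 0.5817) / 1.153 = 1.341 / 1.153 = 1.163 d.
D_c = (k_1/k_r) L₀ e^(−k_1 t_c) = (0.207/1.36) × 24.9 × e^(−0.207×1.163) = 0.1522 × 24.9 × 0.7861 = 2.979 mg/L.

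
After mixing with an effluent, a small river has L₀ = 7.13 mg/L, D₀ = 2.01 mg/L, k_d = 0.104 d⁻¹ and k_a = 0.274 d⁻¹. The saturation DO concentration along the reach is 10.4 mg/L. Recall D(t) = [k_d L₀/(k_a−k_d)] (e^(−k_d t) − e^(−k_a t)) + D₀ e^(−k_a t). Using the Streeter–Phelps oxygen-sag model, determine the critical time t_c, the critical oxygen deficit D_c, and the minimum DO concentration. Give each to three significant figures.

With k_a/k_d = 2.635 and 1 − D₀(k_a−k_d)/(k_d L₀) = 0.5392,
t_c = ln(2.635 × 0.5392) / (0.274 − 0.104) = ln(1.421) / 0.1700 = 0.3510/0.1700 = 2.065 d.
D_c = (k_d/k_a) L₀ e^(−k_d t_c) = (0.104/0.274) × 7.13 × e^(−0.104×2.065) = 0.3796 × 7.13 × 0.8067 = 2.183 mg/L.
Minimum DO = C_s − D_c = 10.4 − 2.183 = 8.217 mg/L.

t_c ≈ 2.06 d; D_c ≈ 2.18 mg/L; min DO ≈ 8.22 mg/L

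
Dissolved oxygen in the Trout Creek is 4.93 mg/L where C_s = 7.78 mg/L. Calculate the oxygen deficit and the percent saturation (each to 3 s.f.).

D = C_s − C = 7.78 − 4.93 = 2.85 mg/L.
% saturation = 4.93/7.78 × 100 = 63.4 %.

D ≈ 2.85 mg/L; 63.4 % saturation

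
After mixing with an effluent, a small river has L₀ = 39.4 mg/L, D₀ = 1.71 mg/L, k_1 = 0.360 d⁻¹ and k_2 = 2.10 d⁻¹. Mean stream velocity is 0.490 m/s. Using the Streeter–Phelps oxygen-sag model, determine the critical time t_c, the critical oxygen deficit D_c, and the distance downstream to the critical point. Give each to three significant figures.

t_c ≈ 0.878 d; D_c ≈ 4.92 mg/L; x_c ≈ 37.2 km

At the critical point dD/dt = 0, so k_1 L₀ e^(−k_1 t) = k_2 D. Substituting D(t) from the Streeter–Phelps equation and solving for t gives
t_c = ln[(k_2/k_1)(1 − D₀(k_2−k_1)/(k_1 L₀))] / (k_2−k_1).
Here k_2−k_1 = 1.740 d⁻¹ and 1 − D₀(k_2−k_1)/(k_1 L₀) = 1 − 1.71×1.740/(0.360×39.4) = 0.7902, so
t_c = ln(5.833 × 0.7902) / 1.740 = 1.528 / 1.740 = 0.8783 d.
L(t_c) = L₀ e^(−k_1 t_c) = 39.4 × 0.7289 = 28.72 mg/L, and at the critical point k_2 D_c = k_1 L, so D_c = (0.360/2.10) × 28.72 = 4.923 mg/L.
x_c = v t_c = 0.490 m/s × 0.8783 d × 86400 s/d = 37180 m ≈ 37.2 km.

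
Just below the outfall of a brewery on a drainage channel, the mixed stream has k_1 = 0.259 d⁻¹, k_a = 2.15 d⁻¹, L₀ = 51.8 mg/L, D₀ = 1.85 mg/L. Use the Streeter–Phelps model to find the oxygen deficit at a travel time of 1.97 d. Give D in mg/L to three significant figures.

D ≈ 4.18 mg/L

k_1 L₀/(k_a−k_1) = 0.259×51.8/(2.15−0.259) = 13.42/1.891 = 7.095 mg/L.
e^(−k_1 t) = e^(−0.259×1.970) = 0.6004; e^(−k_a t) = e^(−2.15×1.970) = 0.01447.
D = 7.095 × (0.6004 − 0.01447) + 1.85 × 0.01447 = 4.157 + 0.02677 = 4.183 mg/L.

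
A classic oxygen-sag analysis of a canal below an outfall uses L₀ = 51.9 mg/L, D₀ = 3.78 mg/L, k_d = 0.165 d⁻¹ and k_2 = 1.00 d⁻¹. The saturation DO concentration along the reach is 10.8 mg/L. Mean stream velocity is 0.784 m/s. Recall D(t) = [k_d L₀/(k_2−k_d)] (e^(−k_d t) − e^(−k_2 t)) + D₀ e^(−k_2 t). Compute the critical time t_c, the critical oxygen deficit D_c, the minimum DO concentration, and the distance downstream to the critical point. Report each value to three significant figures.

t_c ≈ 1.61 d; D_c ≈ 6.57 mg/L; min DO ≈ 4.23 mg/L; x_c ≈ 109 km

t_c = [1/(k_2−k_d)] ln[(k_2/k_d)(1 − D₀(k_2−k_d)/(k_d L₀))]
= [1/(1.00−0.165)] ln[(1.00/0.165)(1 − 3.78×0.8350/(0.165×51.9))]
= (1/0.8350) ln[6.061 × 0.6314] = 1.198 × ln(3.827) = 1.198 × 1.342 = 1.607 d.
D_c = (k_d/k_2) L₀ e^(−k_d t_c) = (0.165/1.00) × 51.9 × e^(−0.165×1.607) = 0.1650 × 51.9 × 0.7671 = 6.569 mg/L.
Minimum DO = C_s − D_c = 10.8 − 6.569 = 4.231 mg/L.
x_c = v t_c = 0.784 m/s × 1.607 d × 86400 s/d = 108900 m ≈ 109 km.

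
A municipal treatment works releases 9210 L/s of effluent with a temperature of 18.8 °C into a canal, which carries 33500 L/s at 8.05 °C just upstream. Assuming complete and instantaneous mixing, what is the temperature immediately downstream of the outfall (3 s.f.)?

Flow-weighted mixing: C = (Q_r C_r + Q_w C_w)/(Q_r + Q_w)
= (33500×8.05 + 9210×18.8)/(33500 + 9210) = 442800/42710 = 10.37 °C.

10.4 °C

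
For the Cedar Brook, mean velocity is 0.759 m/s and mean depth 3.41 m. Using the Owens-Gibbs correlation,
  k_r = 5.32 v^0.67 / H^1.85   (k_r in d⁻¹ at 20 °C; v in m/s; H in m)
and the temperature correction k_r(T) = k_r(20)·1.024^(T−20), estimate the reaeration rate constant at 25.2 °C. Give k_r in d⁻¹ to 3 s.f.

k_r(20) = 5.32 × 0.759^0.67 / 3.41^1.85 = 5.32 × 0.8313 / 9.674 = 0.4572 d⁻¹.
k_r(25.2) = 0.4572 × 1.024^(25.2−20) = 0.4572 × 1.131 = 0.5172 d⁻¹.

k_r ≈ 0.517 d⁻¹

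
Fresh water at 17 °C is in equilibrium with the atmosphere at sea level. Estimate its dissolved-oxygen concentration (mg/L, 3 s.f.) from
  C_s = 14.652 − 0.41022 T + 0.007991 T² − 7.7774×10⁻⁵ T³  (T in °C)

C_s ≈ 9.61 mg/L

C_s = 14.652 − 0.41022×17 + 0.007991×17² − 7.7774×10⁻⁵×17³ = 9.606 mg/L.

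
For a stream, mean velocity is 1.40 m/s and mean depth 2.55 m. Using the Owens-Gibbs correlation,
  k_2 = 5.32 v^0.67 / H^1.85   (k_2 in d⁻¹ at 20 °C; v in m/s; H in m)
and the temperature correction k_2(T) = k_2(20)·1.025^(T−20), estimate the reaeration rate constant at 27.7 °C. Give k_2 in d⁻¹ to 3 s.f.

k_2 ≈ 1.43 d⁻¹

k_2(20) = 5.32 × 1.40^0.67 / 2.55^1.85 = 5.32 × 1.253 / 5.651 = 1.180 d⁻¹.
k_2(27.7) = 1.180 × 1.025^(27.7−20) = 1.180 × 1.209 = 1.427 d⁻¹.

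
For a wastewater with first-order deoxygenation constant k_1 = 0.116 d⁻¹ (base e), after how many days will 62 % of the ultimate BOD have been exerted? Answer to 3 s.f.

t ≈ 8.34 d

y/L₀ = 1 − e^(−k_1 t) = 0.62 ⇒ e^(−k_1 t) = 0.380
t = −ln(0.380) / 0.116 = 0.9676 / 0.116 = 8.341 d.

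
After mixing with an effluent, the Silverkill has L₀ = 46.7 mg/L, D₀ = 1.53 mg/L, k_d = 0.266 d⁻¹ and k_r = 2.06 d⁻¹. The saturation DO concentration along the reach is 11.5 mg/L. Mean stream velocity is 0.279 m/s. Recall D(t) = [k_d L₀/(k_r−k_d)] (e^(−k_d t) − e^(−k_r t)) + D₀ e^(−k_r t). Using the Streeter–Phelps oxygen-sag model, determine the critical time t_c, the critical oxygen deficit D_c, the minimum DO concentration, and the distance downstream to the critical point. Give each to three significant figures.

t_c ≈ 1.00 d; D_c ≈ 4.62 mg/L; min DO ≈ 6.88 mg/L; x_c ≈ 24.1 km

t_c = [1/(k_r−k_d)] ln[(k_r/k_d)(1 − D₀(k_r−k_d)/(k_d L₀))]
= [1/(2.06−0.266)] ln[(2.06/0.266)(1 − 1.53×1.794/(0.266×46.7))]
= (1/1.794) ln[7.744 × 0.7790] = 0.5574 × ln(6.033) = 0.5574 × 1.797 = 1.002 d.
L(t_c) = L₀ e^(−k_d t_c) = 46.7 × 0.7661 = 35.78 mg/L, and at the critical point k_r D_c = k_d L, so D_c = (0.266/2.06) × 35.78 = 4.620 mg/L.
Minimum DO = C_s − D_c = 11.5 − 4.620 = 6.880 mg/L.
x_c = v t_c = 0.279 m/s × 1.002 d × 86400 s/d = 24150 m ≈ 24.1 km.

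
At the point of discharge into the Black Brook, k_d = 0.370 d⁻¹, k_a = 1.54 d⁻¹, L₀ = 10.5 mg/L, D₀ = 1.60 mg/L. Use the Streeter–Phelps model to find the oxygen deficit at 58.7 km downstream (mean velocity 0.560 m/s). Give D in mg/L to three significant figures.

D ≈ 1.85 mg/L

Travel time t = x/v = 58.7 km / (0.560 m/s) = 58700 m / 0.560 m/s = 104800 s = 1.213 d.
k_d L₀/(k_a−k_d) = 0.370×10.5/(1.54−0.370) = 3.885/1.170 = 3.321 mg/L.
e^(−k_d t) = e^(−0.370×1.213) = 0.6383; e^(−k_a t) = e^(−1.54×1.213) = 0.1544.
D = 3.321 × (0.6383 − 0.1544) + 1.60 × 0.1544 = 1.607 + 0.2470 = 1.854 mg/L.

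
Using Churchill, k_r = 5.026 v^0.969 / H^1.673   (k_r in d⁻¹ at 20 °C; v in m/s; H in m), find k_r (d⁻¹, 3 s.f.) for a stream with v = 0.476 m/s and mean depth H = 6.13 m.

k_r ≈ 0.118 d⁻¹

k_r = 5.026 × 0.476^0.969 / 6.13^1.673 = 5.026 × 0.4871 / 20.77 = 0.1179 d⁻¹.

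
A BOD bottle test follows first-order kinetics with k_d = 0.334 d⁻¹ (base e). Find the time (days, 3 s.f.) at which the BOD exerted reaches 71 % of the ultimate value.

y/L₀ = 1 − e^(−k_d t) = 0.71 ⇒ e^(−k_d t) = 0.290
t = −ln(0.290) / 0.334 = 1.238 / 0.334 = 3.706 d.

t ≈ 3.71 d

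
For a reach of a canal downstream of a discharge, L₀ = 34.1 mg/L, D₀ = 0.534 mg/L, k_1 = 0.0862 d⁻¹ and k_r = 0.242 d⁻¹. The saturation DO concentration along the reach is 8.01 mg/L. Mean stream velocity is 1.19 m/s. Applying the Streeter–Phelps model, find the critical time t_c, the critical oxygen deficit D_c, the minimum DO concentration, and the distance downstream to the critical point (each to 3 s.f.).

t_c = [1/(k_r−k_1)] ln[(k_r/k_1)(1 − D₀(k_r−k_1)/(k_1 L₀))]
= [1/(0.242−0.0862)] ln[(0.242/0.0862)(1 − 0.534×0.1558/(0.0862×34.1))]
= (1/0.1558) ln[2.807 × 0.9717] = 6.418 × ln(2.728) = 6.418 × 1.004 = 6.441 d.
L(t_c) = L₀ e^(−k_1 t_c) = 34.1 × 0.5739 = 19.57 mg/L, and at the critical point k_r D_c = k_1 L, so D_c = (0.0862/0.242) × 19.57 = 6.971 mg/L.
Minimum DO = C_s − D_c = 8.01 − 6.971 = 1.039 mg/L.
x_c = v t_c = 1.19 m/s × 6.441 d × 86400 s/d = 662300 m ≈ 662 km.

t_c ≈ 6.44 d; D_c ≈ 6.97 mg/L; min DO ≈ 1.04 mg/L; x_c ≈ 662 km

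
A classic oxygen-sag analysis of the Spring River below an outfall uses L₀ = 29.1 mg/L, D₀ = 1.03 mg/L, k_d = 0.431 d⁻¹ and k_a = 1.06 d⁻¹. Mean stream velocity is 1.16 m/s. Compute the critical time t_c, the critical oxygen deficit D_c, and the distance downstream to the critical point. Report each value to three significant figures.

t_c = [1/(k_a−k_d)] ln[(k_a/k_d)(1 − D₀(k_a−k_d)/(k_d L₀))]
= [1/(1.06−0.431)] ln[(1.06/0.431)(1 − 1.03×0.6290/(0.431×29.1))]
= (1/0.6290) ln[2.459 × 0.9483] = 1.590 × ln(2.332) = 1.590 × 0.8469 = 1.346 d.
L(t_c) = L₀ e^(−k_d t_c) = 29.1 × 0.5597 = 16.29 mg/L, and at the critical point k_a D_c = k_d L, so D_c = (0.431/1.06) × 16.29 = 6.623 mg/L.
x_c = v t_c = 1.16 m/s × 1.346 d × 86400 s/d = 134900 m ≈ 135 km.

t_c ≈ 1.35 d; D_c ≈ 6.62 mg/L; x_c ≈ 135 km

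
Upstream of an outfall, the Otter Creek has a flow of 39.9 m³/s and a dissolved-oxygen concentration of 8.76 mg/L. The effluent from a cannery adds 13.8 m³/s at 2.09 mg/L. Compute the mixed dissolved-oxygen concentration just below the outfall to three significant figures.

7.05 mg/L

Flow-weighted mixing: C = (Q_r C_r + Q_w C_w)/(Q_r + Q_w)
= (39.9×8.76 + 13.8×2.09)/(39.9 + 13.8) = 378.4/53.70 = 7.046 mg/L.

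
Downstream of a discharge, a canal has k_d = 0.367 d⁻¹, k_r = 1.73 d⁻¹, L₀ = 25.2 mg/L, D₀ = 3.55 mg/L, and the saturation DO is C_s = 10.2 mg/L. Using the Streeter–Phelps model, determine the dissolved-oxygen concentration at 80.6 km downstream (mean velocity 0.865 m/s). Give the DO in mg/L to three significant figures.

Travel time t = x/v = 80.6 km / (0.865 m/s) = 80600 m / 0.865 m/s = 93180 s = 1.078 d.
k_d L₀/(k_r−k_d) = 0.367×25.2/(1.73−0.367) = 9.248/1.363 = 6.785 mg/L.
e^(−k_d t) = e^(−0.367×1.078) = 0.6731; e^(−k_r t) = e^(−1.73×1.078) = 0.1548.
D = 6.785 × (0.6731 − 0.1548) + 3.55 × 0.1548 = 3.517 + 0.5495 = 4.067 mg/L.
DO = C_s − D = 10.2 − 4.067 = 6.133 mg/L.

DO ≈ 6.13 mg/L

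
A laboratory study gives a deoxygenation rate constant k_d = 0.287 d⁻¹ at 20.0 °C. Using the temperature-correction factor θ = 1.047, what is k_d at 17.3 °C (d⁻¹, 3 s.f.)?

k_d(T₂) = k_d(T₁) · θ^(T₂−T₁) = 0.287 × 1.047^(17.3−20.0)
= 0.287 × 1.047^-2.70 = 0.287 × 0.8834 = 0.2535 d⁻¹.

k_d ≈ 0.254 d⁻¹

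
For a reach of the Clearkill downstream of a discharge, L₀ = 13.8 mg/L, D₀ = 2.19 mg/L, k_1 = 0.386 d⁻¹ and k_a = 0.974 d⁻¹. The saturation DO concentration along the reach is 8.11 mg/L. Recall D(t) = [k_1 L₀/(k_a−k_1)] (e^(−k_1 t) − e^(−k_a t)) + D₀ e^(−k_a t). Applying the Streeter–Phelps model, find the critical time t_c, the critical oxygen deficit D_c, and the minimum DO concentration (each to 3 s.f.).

t_c = [1/(k_a−k_1)] ln[(k_a/k_1)(1 − D₀(k_a−k_1)/(k_1 L₀))]
= [1/(0.974−0.386)] ln[(0.974/0.386)(1 − 2.19×0.5880/(0.386×13.8))]
= (1/0.5880) ln[2.523 × 0.7583] = 1.701 × ln(1.913) = 1.701 × 0.6488 = 1.103 d.
D_c = (k_1/k_a) L₀ e^(−k_1 t_c) = (0.386/0.974) × 13.8 × e^(−0.386×1.103) = 0.3963 × 13.8 × 0.6532 = 3.572 mg/L.
Minimum DO = C_s − D_c = 8.11 − 3.572 = 4.538 mg/L.

t_c ≈ 1.10 d; D_c ≈ 3.57 mg/L; min DO ≈ 4.54 mg/L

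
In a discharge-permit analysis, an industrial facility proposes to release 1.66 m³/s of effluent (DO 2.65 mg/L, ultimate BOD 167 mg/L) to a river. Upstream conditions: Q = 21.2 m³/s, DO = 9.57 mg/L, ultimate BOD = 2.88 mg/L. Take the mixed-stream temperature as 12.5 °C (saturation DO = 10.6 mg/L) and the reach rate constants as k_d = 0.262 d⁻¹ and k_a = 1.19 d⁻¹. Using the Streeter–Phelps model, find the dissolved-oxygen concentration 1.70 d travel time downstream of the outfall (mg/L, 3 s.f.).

Mixed DO = (21.2×9.57 + 1.66×2.65)/(21.2+1.66) = 207.3/22.86 = 9.067 mg/L.
Mixed L₀ = (21.2×2.88 + 1.66×167)/(22.86) = 338.3/22.86 = 14.80 mg/L.
Initial deficit D₀ = C_s − DO₀ = 10.6 − 9.067 = 1.533 mg/L.
D(1.70) = [0.262×14.80/(1.19−0.262)](e^(−0.262×1.70) − e^(−1.19×1.70)) + 1.533 e^(−1.19×1.70)
= 4.178 × (0.6406 − 0.1323) + 1.533 × 0.1323 = 2.326 mg/L.
DO = 10.6 − 2.326 = 8.274 mg/L.

DO ≈ 8.27 mg/L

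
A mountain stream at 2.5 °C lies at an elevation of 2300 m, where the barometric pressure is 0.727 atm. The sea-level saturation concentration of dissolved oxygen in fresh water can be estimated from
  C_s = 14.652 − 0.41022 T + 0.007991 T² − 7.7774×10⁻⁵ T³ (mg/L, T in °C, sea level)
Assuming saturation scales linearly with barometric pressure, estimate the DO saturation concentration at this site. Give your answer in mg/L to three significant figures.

At sea level: C_s = 14.652 − 0.41022×2.5 + 0.007991×2.5² − 7.7774×10⁻⁵×2.5³ = 13.68 mg/L.
Pressure correction: C_s' = 13.68 × 0.727 = 9.942 mg/L.

C_s ≈ 9.94 mg/L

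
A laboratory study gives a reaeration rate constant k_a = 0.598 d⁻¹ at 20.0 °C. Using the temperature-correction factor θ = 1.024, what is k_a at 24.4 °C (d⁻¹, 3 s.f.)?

k_a(T₂) = k_a(T₁) · θ^(T₂−T₁) = 0.598 × 1.024^(24.4−20.0)
= 0.598 × 1.024^4.40 = 0.598 × 1.110 = 0.6638 d⁻¹.

k_a ≈ 0.664 d⁻¹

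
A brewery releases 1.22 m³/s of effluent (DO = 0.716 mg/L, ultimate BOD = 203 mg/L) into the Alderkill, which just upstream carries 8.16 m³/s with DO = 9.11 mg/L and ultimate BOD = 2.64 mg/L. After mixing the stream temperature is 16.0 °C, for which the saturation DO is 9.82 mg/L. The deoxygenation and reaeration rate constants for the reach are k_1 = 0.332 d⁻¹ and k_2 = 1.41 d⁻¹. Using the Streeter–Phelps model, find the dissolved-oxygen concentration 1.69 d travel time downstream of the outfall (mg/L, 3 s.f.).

DO ≈ 5.43 mg/L

Mixed DO = (8.16×9.11 + 1.22×0.716)/(8.16+1.22) = 75.21/9.380 = 8.018 mg/L.
Mixed L₀ = (8.16×2.64 + 1.22×203)/(9.380) = 269.2/9.380 = 28.70 mg/L.
Initial deficit D₀ = C_s − DO₀ = 9.82 − 8.018 = 1.802 mg/L.
D(1.69) = [0.332×28.70/(1.41−0.332)](e^(−0.332×1.69) − e^(−1.41×1.69)) + 1.802 e^(−1.41×1.69)
= 8.839 × (0.5706 − 0.09228) + 1.802 × 0.09228 = 4.394 mg/L.
DO = 9.82 − 4.394 = 5.426 mg/L.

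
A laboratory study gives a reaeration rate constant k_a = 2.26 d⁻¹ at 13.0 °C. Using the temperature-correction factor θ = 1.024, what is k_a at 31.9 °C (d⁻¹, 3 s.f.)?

k_a ≈ 3.54 d⁻¹

k_a(T₂) = k_a(T₁) · θ^(T₂−T₁) = 2.26 × 1.024^(31.9−13.0)
= 2.26 × 1.024^18.9 = 2.26 × 1.566 = 3.538 d⁻¹.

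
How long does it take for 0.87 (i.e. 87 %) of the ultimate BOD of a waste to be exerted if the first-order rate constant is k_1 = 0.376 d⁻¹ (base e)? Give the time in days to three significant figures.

y/L₀ = 1 − e^(−k_1 t) = 0.87 ⇒ e^(−k_1 t) = 0.130
t = −ln(0.130) / 0.376 = 2.040 / 0.376 = 5.426 d.

t ≈ 5.43 d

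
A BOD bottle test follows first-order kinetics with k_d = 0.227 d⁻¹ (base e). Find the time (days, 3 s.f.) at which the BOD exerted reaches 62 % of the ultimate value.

t ≈ 4.26 d

y/L₀ = 1 − e^(−k_d t) = 0.62 ⇒ e^(−k_d t) = 0.380
t = −ln(0.380) / 0.227 = 0.9676 / 0.227 = 4.262 d.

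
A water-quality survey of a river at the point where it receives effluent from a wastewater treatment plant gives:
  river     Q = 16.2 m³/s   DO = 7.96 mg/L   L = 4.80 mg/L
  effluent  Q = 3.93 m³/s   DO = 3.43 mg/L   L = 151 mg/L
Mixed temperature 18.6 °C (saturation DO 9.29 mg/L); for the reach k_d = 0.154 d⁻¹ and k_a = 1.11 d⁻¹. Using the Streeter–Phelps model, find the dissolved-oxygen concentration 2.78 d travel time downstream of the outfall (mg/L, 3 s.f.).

Mixed DO = (16.2×7.96 + 3.93×3.43)/(16.2+3.93) = 142.4/20.13 = 7.076 mg/L.
Mixed L₀ = (16.2×4.80 + 3.93×151)/(20.13) = 671.2/20.13 = 33.34 mg/L.
Initial deficit D₀ = C_s − DO₀ = 9.29 − 7.076 = 2.214 mg/L.
D(2.78) = [0.154×33.34/(1.11−0.154)](e^(−0.154×2.78) − e^(−1.11×2.78)) + 2.214 e^(−1.11×2.78)
= 5.371 × (0.6517 − 0.04569) + 2.214 × 0.04569 = 3.356 mg/L.
DO = 9.29 − 3.356 = 5.934 mg/L.

DO ≈ 5.93 mg/L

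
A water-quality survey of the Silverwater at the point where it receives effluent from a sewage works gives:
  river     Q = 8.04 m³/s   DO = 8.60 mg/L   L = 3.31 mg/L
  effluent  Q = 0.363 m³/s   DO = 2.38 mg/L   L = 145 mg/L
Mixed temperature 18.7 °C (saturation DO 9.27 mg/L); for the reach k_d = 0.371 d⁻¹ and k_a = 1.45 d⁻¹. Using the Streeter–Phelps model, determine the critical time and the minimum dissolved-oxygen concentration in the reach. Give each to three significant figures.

t_c ≈ 0.947 d; minimum DO ≈ 7.57 mg/L

Mixed DO = (8.04×8.60 + 0.363×2.38)/(8.04+0.363) = 70.01/8.403 = 8.331 mg/L.
Mixed L₀ = (8.04×3.31 + 0.363×145)/(8.403) = 79.25/8.403 = 9.431 mg/L.
Initial deficit D₀ = C_s − DO₀ = 9.27 − 8.331 = 0.9387 mg/L.
t_c = (1/1.079) ln[(1.45/0.371)(1 − 0.9387×1.079/(0.371×9.431))] = 0.9268 × ln(2.777) = 0.9466 d.
D_c = (0.371/1.45) × 9.431 × e^(−0.371×0.9466) = 0.2559 × 9.431 × 0.7039 = 1.698 mg/L.
Minimum DO = 9.27 − 1.698 = 7.572 mg/L.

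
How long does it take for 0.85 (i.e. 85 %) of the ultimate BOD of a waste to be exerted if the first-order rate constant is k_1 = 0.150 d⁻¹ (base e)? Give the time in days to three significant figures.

y/L₀ = 1 − e^(−k_1 t) = 0.85 ⇒ e^(−k_1 t) = 0.150
t = −ln(0.150) / 0.150 = 1.897 / 0.150 = 12.65 d.

t ≈ 12.6 d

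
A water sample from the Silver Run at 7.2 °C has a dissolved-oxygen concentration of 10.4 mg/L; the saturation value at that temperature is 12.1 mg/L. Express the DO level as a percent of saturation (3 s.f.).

% saturation = C/C_s × 100 = 10.4/12.1 × 100 = 86.0 %.

86.0 % saturation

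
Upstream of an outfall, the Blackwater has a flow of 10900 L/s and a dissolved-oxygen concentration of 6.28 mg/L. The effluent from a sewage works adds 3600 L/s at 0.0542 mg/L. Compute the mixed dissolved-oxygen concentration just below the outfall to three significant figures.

4.73 mg/L

Flow-weighted mixing: C = (Q_r C_r + Q_w C_w)/(Q_r + Q_w)
= (10900×6.28 + 3600×0.0542)/(10900 + 3600) = 68650/14500 = 4.734 mg/L.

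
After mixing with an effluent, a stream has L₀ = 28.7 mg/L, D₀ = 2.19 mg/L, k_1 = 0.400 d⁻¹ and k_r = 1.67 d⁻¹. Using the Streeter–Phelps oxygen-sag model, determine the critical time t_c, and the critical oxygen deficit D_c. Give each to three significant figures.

t_c ≈ 0.907 d; D_c ≈ 4.78 mg/L

t_c = [1/(k_r−k_1)] ln[(k_r/k_1)(1 − D₀(k_r−k_1)/(k_1 L₀))]
= [1/(1.67−0.400)] ln[(1.67/0.400)(1 − 2.19×1.270/(0.400×28.7))]
= (1/1.270) ln[4.175 × 0.7577] = 0.7874 × ln(3.164) = 0.7874 × 1.152 = 0.9068 d.
L(t_c) = L₀ e^(−k_1 t_c) = 28.7 × 0.6958 = 19.97 mg/L, and at the critical point k_r D_c = k_1 L, so D_c = (0.400/1.67) × 19.97 = 4.783 mg/L.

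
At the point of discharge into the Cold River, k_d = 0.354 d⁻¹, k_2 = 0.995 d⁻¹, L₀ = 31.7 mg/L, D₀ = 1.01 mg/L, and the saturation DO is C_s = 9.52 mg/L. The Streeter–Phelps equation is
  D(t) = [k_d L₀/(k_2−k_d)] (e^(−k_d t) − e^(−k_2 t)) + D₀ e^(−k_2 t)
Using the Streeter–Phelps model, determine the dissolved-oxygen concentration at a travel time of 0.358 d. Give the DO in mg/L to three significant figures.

DO ≈ 5.65 mg/L

k_d L₀/(k_2−k_d) = 0.354×31.7/(0.995−0.354) = 11.22/0.6410 = 17.51 mg/L.
e^(−k_d t) = e^(−0.354×0.3580) = 0.8810; e^(−k_2 t) = e^(−0.995×0.3580) = 0.7003.
D = 17.51 × (0.8810 − 0.7003) + 1.01 × 0.7003 = 3.162 + 0.7073 = 3.870 mg/L.
DO = C_s − D = 9.52 − 3.870 = 5.650 mg/L.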